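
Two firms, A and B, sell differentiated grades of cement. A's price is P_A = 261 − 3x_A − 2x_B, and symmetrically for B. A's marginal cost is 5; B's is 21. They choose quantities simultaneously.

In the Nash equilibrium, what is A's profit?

3267

Firm A's profit: π = x_A(261 − 3x_A − 2x_B) − 5x_A.
∂π/∂x_A = 256 − 6x_A − 2x_B = 0 ⇒ x_A = 128/3 − (1/3)x_B.
Similarly x_B = 40 − (1/3)x_A.
Substituting the second reaction function into the first: x_A = 128/3 − (1/3)(40 − (1/3)x_A), which gives (8/9)x_A = 88/3 ⇒ x_A = 33.
Then x_B = 40 − (1/3)·33 = 29.
P_A = 261 − 3·33 − 2·29 = 104.
Profit = (104 − 5)·33 = 3267.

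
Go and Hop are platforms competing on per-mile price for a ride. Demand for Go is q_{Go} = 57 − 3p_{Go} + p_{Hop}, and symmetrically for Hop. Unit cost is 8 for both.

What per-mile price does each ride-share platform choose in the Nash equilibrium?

16.2

Go's profit: π = (p_{Go} − 8)(57 − 3p_{Go} + p_{Hop}).
∂π/∂p_{Go} = 81 − 6p_{Go} + p_{Hop} = 0 ⇒ p_{Go} = 13.5 + (1/6)p_{Hop}.
Setting p_{Go} = p_{Hop} in the reaction function: p_{Go} = 13.5 + (1/6)p_{Go}, so p_{Go} = 13.5 / (5/6) = 16.2.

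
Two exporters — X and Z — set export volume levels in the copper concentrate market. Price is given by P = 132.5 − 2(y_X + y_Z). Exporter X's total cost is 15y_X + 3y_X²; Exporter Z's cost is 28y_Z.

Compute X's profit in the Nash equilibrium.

Exporter X's profit: π = y_X(132.5 − 2(y_X + y_Z)) − 15y_X − 3y_X².
∂π/∂y_X = 117.5 − 10y_X − 2y_Z = 0, so y_X = 11.75 − 0.2y_Z.
For Z: ∂π/∂y_Z = 104.5 − 4y_Z − 2y_X = 0 ⇒ y_Z = 26.125 − 0.5y_X.
Substituting the second reaction function into the first: y_X = 11.75 − 0.2(26.125 − 0.5y_X), which gives 0.9y_X = 6.525 ⇒ y_X = 7.25.
Then y_Z = 26.125 − 0.5·7.25 = 22.5.
Price P = 132.5 − 2·29.75 = 73.
X's profit: (73 − 15)·7.25 − 3(7.25)² = 262.8125.

262.8125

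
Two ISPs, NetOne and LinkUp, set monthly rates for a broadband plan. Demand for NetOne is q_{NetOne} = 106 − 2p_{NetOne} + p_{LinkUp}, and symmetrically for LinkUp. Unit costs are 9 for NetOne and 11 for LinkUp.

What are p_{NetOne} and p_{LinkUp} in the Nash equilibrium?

NetOne's profit: π = (p_{NetOne} − 9)(106 − 2p_{NetOne} + p_{LinkUp}).
∂π/∂p_{NetOne} = 124 − 4p_{NetOne} + p_{LinkUp} = 0 ⇒ p_{NetOne} = 31 + 0.25p_{LinkUp}.
Similarly p_{LinkUp} = 32 + 0.25p_{NetOne}.
Plugging p_{LinkUp} into NetOne's best response: p_{NetOne} = 31 + 0.25(32 + 0.25p_{NetOne}) ⇒ 0.9375p_{NetOne} = 39, so p_{NetOne} = 41.6.
Then p_{LinkUp} = 32 + 0.25·41.6 = 42.4.

41.6, 42.4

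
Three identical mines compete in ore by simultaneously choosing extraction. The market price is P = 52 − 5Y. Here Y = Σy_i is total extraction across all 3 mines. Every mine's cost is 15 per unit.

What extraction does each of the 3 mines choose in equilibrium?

A representative mine's profit is π_i = y_i(52 − 5Y) − 15y_i, with Y = y_i + Σ_{j≠i} y_j.
First-order condition: 37 − 10y_i − 5Σ_{j≠i} y_j = 0.
With identical mines, set every y_j = y: then 37 − 10y − 10y = 0, i.e. y = 37/20 = 1.85.

1.85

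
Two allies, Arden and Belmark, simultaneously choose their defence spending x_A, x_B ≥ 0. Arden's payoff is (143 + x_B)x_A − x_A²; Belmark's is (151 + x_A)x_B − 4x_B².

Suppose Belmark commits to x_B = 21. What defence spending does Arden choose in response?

Expanding Arden's payoff: 143x_A + x_Bx_A − x_A².
∂π/∂x_A = 143 + x_B − 2x_A = 0, so x_A = 71.5 + 0.5x_B.
At x_B = 21: x_A = 71.5 + 0.5·21 = 82.

82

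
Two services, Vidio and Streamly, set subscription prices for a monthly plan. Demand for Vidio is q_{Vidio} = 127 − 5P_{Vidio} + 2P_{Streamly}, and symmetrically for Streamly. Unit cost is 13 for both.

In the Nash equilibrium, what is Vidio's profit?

Vidio's profit: π = (P_{Vidio} − 13)(127 − 5P_{Vidio} + 2P_{Streamly}).
∂π/∂P_{Vidio} = 192 − 10P_{Vidio} + 2P_{Streamly} = 0 ⇒ P_{Vidio} = 19.2 + 0.2P_{Streamly}.
Setting P_{Vidio} = P_{Streamly} in the reaction function: P_{Vidio} = 19.2 + 0.2P_{Vidio}, so P_{Vidio} = 19.2 / 0.8 = 24.
q_{Vidio} = 127 − 5·24 + 2·24 = 55.
Profit = (24 − 13)·55 = 605.

605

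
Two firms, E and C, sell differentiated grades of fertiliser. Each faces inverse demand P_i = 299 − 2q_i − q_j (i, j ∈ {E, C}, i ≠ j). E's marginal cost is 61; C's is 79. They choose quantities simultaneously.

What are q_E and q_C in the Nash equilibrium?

Firm E's profit: π = q_E(299 − 2q_E − q_C) − 61q_E.
∂π/∂q_E = 238 − 4q_E − q_C = 0 ⇒ q_E = 59.5 − 0.25q_C.
Similarly q_C = 55 − 0.25q_E.
Solving the two reaction functions simultaneously: (1 − (−0.25)(−0.25))q_E = 59.5 − 0.25·55, so 0.9375q_E = 45.75 and q_E = 48.8.
Then q_C = 55 − 0.25·48.8 = 42.8.

48.8, 42.8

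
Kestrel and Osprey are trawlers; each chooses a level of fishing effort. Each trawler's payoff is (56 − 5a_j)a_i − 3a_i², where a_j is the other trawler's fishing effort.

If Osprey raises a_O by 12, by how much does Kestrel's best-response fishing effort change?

-10

Kestrel's payoff is (56 − 5a_O)a_K − 3a_K².
∂π/∂a_K = 56 − 5a_O − 6a_K = 0, so a_K = 28/3 − (5/6)a_O.
The reaction-function slope is −5/6, so a 12-unit rise in a_O moves a_K by −5/6 × 12 = −10. Kestrel's best response falls — the actions are strategic substitutes.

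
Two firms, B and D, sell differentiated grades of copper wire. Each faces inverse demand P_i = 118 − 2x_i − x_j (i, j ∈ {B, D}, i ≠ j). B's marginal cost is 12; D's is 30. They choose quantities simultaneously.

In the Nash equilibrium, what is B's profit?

1003.52

Firm B's profit: π = x_B(118 − 2x_B − x_D) − 12x_B.
∂π/∂x_B = 106 − 4x_B − x_D = 0 ⇒ x_B = 26.5 − 0.25x_D.
Similarly x_D = 22 − 0.25x_B.
Solving the two reaction functions simultaneously: (1 − (−0.25)(−0.25))x_B = 26.5 − 0.25·22, so 0.9375x_B = 21 and x_B = 22.4.
Then x_D = 22 − 0.25·22.4 = 16.4.
P_B = 118 − 2·22.4 − 16.4 = 56.8.
Profit = (56.8 − 12)·22.4 = 1003.52.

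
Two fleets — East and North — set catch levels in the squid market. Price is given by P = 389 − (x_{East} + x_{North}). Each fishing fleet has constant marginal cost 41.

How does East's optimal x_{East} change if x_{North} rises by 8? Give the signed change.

-4

Fishing fleet East's profit: π = x_{East}(389 − (x_{East} + x_{North})) − 41x_{East}.
∂π/∂x_{East} = 348 − 2x_{East} − x_{North} = 0, so x_{East} = 174 − 0.5x_{North}.
The reaction-function slope is −0.5, so an 8-unit rise in x_{North} moves x_{East} by −0.5 × 8 = −4. East's best response falls — the actions are strategic substitutes.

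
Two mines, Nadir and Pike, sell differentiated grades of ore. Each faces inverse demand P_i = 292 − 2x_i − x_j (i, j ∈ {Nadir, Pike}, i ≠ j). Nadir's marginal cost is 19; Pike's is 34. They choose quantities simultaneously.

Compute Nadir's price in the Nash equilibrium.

Mine Nadir's profit: π = x_{Nadir}(292 − 2x_{Nadir} − x_{Pike}) − 19x_{Nadir}.
∂π/∂x_{Nadir} = 273 − 4x_{Nadir} − x_{Pike} = 0 ⇒ x_{Nadir} = 68.25 − 0.25x_{Pike}.
Similarly x_{Pike} = 64.5 − 0.25x_{Nadir}.
Plugging x_{Pike} into Nadir's best response: x_{Nadir} = 68.25 − 0.25(64.5 − 0.25x_{Nadir}) ⇒ 0.9375x_{Nadir} = 52.125, so x_{Nadir} = 55.6.
Then x_{Pike} = 64.5 − 0.25·55.6 = 50.6.
P_{Nadir} = 292 − 2·55.6 − 50.6 = 130.2.

130.2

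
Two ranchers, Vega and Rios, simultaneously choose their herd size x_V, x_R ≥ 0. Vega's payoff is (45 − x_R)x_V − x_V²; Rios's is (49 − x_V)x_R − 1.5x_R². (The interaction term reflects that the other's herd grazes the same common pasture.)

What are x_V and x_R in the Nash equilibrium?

Expanding Vega's payoff: 45x_V − x_Rx_V − x_V².
∂π/∂x_V = 45 − x_R − 2x_V = 0, so x_V = 22.5 − 0.5x_R.
Likewise for Rios: x_R = 49/3 − (1/3)x_V.
Plugging x_R into Vega's best response: x_V = 22.5 − 0.5(49/3 − (1/3)x_V) ⇒ (5/6)x_V = 43/3, so x_V = 17.2.
Then x_R = 49/3 − (1/3)·17.2 = 10.6.

17.2, 10.6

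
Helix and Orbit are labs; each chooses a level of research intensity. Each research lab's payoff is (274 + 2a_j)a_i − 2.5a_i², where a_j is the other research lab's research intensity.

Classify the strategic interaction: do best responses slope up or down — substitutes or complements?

Helix's payoff is (274 + 2a_O)a_H − 2.5a_H².
∂π/∂a_H = 274 + 2a_O − 5a_H = 0, so a_H = 54.8 + 0.4a_O.
The best-response slope da_H/da_O = 0.4 > 0: the reaction function is upward-sloping, so the choices are strategic complements.

strategic complements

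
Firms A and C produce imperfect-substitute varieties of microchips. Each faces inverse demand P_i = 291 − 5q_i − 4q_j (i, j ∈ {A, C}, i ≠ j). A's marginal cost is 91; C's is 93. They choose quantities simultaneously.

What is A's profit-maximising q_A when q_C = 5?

Firm A's profit: π = q_A(291 − 5q_A − 4q_C) − 91q_A.
∂π/∂q_A = 200 − 10q_A − 4q_C = 0 ⇒ q_A = 20 − 0.4q_C.
At q_C = 5: q_A = 20 − 0.4·5 = 18.

18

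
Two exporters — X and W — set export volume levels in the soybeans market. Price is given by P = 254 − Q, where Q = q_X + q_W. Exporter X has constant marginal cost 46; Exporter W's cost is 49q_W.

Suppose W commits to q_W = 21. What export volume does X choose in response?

93.5

Exporter X's profit: π = q_X(254 − (q_X + q_W)) − 46q_X.
∂π/∂q_X = 208 − 2q_X − q_W = 0, so q_X = 104 − 0.5q_W.
At q_W = 21: q_X = 104 − 0.5·21 = 93.5.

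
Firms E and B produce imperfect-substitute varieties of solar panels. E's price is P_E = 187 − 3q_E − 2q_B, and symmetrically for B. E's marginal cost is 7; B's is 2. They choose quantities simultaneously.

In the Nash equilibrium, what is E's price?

Firm E's profit: π = q_E(187 − 3q_E − 2q_B) − 7q_E.
∂π/∂q_E = 180 − 6q_E − 2q_B = 0 ⇒ q_E = 30 − (1/3)q_B.
Similarly q_B = 185/6 − (1/3)q_E.
Substituting the second reaction function into the first: q_E = 30 − (1/3)(185/6 − (1/3)q_E), which gives (8/9)q_E = 355/18 ⇒ q_E = 22.1875.
Then q_B = 185/6 − (1/3)·22.1875 = 23.4375.
P_E = 187 − 3·22.1875 − 2·23.4375 = 73.5625.

73.5625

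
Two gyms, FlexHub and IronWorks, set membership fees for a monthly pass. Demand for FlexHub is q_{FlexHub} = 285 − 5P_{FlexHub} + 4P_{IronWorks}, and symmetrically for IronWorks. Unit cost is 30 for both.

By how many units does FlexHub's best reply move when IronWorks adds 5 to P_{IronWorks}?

FlexHub's profit: π = (P_{FlexHub} − 30)(285 − 5P_{FlexHub} + 4P_{IronWorks}).
∂π/∂P_{FlexHub} = 435 − 10P_{FlexHub} + 4P_{IronWorks} = 0 ⇒ P_{FlexHub} = 43.5 + 0.4P_{IronWorks}.
The reaction-function slope is 0.4, so a 5-unit rise in P_{IronWorks} moves P_{FlexHub} by 0.4 × 5 = 2. FlexHub's best response rises — the actions are strategic complements.

2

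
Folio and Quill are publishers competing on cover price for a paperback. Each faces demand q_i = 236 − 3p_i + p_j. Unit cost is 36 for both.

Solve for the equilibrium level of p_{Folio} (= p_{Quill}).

68.8

Folio's profit: π = (p_{Folio} − 36)(236 − 3p_{Folio} + p_{Quill}).
∂π/∂p_{Folio} = 344 − 6p_{Folio} + p_{Quill} = 0 ⇒ p_{Folio} = 172/3 + (1/6)p_{Quill}.
By symmetry p_{Quill} = p_{Folio}; substituting into the reaction function, (5/6)p_{Folio} = 172/3 and p_{Folio} = 68.8.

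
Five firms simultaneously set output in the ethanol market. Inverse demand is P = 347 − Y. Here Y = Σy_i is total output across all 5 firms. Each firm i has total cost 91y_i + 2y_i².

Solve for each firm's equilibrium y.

A representative firm's profit is π_i = y_i(347 − Y) − 91y_i − 2y_i², with Y = y_i + Σ_{j≠i} y_j.
First-order condition: 256 − 6y_i − Σ_{j≠i} y_j = 0.
Imposing symmetry (y_j = y for all j) turns Σ_{j≠i} y_j into 4y, so 256 = 10y and y = 25.6.

25.6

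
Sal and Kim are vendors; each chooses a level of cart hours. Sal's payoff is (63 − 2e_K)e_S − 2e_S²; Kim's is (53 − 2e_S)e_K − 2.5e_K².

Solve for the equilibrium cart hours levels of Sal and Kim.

13.0625, 5.375

Expanding Sal's payoff: 63e_S − 2e_Ke_S − 2e_S².
∂π/∂e_S = 63 − 2e_K − 4e_S = 0, so e_S = 15.75 − 0.5e_K.
Likewise for Kim: e_K = 10.6 − 0.4e_S.
Plugging e_K into Sal's best response: e_S = 15.75 − 0.5(10.6 − 0.4e_S) ⇒ 0.8e_S = 10.45, so e_S = 13.0625.
Then e_K = 10.6 − 0.4·13.0625 = 5.375.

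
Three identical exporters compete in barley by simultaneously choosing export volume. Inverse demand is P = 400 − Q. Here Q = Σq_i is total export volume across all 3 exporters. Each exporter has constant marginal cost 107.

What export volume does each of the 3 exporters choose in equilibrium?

73.25

A representative exporter's profit is π_i = q_i(400 − Q) − 107q_i, with Q = q_i + Σ_{j≠i} q_j.
First-order condition: 293 − 2q_i − Σ_{j≠i} q_j = 0.
Imposing symmetry (q_j = q for all j) turns Σ_{j≠i} q_j into 2q, so 293 = 4q and q = 73.25.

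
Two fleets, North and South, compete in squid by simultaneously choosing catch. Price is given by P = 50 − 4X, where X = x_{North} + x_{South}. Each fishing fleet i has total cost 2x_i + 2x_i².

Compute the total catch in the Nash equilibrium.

6

Fishing fleet North's profit: π = x_{North}(50 − 4(x_{North} + x_{South})) − 2x_{North} − 2x_{North}².
∂π/∂x_{North} = 48 − 12x_{North} − 4x_{South} = 0, so x_{North} = 4 − (1/3)x_{South}.
Setting x_{North} = x_{South} in the reaction function: x_{North} = 4 − (1/3)x_{North}, so x_{North} = 4 / (4/3) = 3.
Total catch: 3 + 3 = 6.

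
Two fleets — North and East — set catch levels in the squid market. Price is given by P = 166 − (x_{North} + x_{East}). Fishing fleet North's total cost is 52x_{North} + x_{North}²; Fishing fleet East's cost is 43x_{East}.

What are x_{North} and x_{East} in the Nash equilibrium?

15, 54

Fishing fleet North's profit: π = x_{North}(166 − (x_{North} + x_{East})) − 52x_{North} − x_{North}².
∂π/∂x_{North} = 114 − 4x_{North} − x_{East} = 0, so x_{North} = 28.5 − 0.25x_{East}.
For East: ∂π/∂x_{East} = 123 − 2x_{East} − x_{North} = 0 ⇒ x_{East} = 61.5 − 0.5x_{North}.
Solving the two reaction functions simultaneously: (1 − (−0.25)(−0.5))x_{North} = 28.5 − 0.25·61.5, so 0.875x_{North} = 13.125 and x_{North} = 15.
Then x_{East} = 61.5 − 0.5·15 = 54.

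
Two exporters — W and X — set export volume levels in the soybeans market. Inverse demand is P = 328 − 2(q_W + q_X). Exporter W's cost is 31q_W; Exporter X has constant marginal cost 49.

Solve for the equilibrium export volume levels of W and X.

52.5, 43.5

Exporter W's profit: π = q_W(328 − 2(q_W + q_X)) − 31q_W.
∂π/∂q_W = 297 − 4q_W − 2q_X = 0, so q_W = 74.25 − 0.5q_X.
By the same steps for X: q_X = 69.75 − 0.5q_W.
Plugging q_X into W's best response: q_W = 74.25 − 0.5(69.75 − 0.5q_W) ⇒ 0.75q_W = 39.375, so q_W = 52.5.
Then q_X = 69.75 − 0.5·52.5 = 43.5.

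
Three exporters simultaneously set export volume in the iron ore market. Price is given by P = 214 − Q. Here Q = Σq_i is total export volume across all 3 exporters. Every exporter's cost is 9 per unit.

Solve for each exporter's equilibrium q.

51.25

A representative exporter's profit is π_i = q_i(214 − Q) − 9q_i, with Q = q_i + Σ_{j≠i} q_j.
First-order condition: 205 − 2q_i − Σ_{j≠i} q_j = 0.
In a symmetric equilibrium every exporter chooses the same q, so Σ_{j≠i} q_j = 2q. The condition becomes 205 − 4q = 0, giving q = 205/4 = 51.25.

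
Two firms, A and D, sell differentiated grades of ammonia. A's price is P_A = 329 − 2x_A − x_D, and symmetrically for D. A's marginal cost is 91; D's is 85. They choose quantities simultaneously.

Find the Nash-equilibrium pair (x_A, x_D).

Firm A's profit: π = x_A(329 − 2x_A − x_D) − 91x_A.
∂π/∂x_A = 238 − 4x_A − x_D = 0 ⇒ x_A = 59.5 − 0.25x_D.
Similarly x_D = 61 − 0.25x_A.
Plugging x_D into A's best response: x_A = 59.5 − 0.25(61 − 0.25x_A) ⇒ 0.9375x_A = 44.25, so x_A = 47.2.
Then x_D = 61 − 0.25·47.2 = 49.2.

47.2, 49.2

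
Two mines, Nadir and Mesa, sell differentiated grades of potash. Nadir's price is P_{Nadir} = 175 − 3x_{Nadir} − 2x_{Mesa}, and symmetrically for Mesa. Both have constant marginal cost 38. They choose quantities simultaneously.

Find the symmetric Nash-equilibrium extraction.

17.125

Mine Nadir's profit: π = x_{Nadir}(175 − 3x_{Nadir} − 2x_{Mesa}) − 38x_{Nadir}.
∂π/∂x_{Nadir} = 137 − 6x_{Nadir} − 2x_{Mesa} = 0 ⇒ x_{Nadir} = 137/6 − (1/3)x_{Mesa}.
By symmetry x_{Mesa} = x_{Nadir}; substituting into the reaction function, (4/3)x_{Nadir} = 137/6 and x_{Nadir} = 17.125.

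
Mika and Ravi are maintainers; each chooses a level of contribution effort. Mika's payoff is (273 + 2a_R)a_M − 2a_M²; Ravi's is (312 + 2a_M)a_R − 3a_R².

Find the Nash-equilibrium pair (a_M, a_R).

113.1, 89.7

Expanding Mika's payoff: 273a_M + 2a_Ra_M − 2a_M².
∂π/∂a_M = 273 + 2a_R − 4a_M = 0, so a_M = 68.25 + 0.5a_R.
Likewise for Ravi: a_R = 52 + (1/3)a_M.
Substituting the second reaction function into the first: a_M = 68.25 + 0.5(52 + (1/3)a_M), which gives (5/6)a_M = 94.25 ⇒ a_M = 113.1.
Then a_R = 52 + (1/3)·113.1 = 89.7.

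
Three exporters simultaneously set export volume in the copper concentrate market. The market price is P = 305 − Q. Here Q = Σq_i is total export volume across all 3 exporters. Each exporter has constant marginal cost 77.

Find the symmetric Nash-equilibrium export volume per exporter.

57

A representative exporter's profit is π_i = q_i(305 − Q) − 77q_i, with Q = q_i + Σ_{j≠i} q_j.
First-order condition: 228 − 2q_i − Σ_{j≠i} q_j = 0.
In a symmetric equilibrium every exporter chooses the same q, so Σ_{j≠i} q_j = 2q. The condition becomes 228 − 4q = 0, giving q = 228/4 = 57.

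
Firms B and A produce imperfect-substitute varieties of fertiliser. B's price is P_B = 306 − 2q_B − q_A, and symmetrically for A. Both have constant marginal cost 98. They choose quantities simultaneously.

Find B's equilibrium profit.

Firm B's profit: π = q_B(306 − 2q_B − q_A) − 98q_B.
∂π/∂q_B = 208 − 4q_B − q_A = 0 ⇒ q_B = 52 − 0.25q_A.
By symmetry q_A = q_B; substituting into the reaction function, 1.25q_B = 52 and q_B = 41.6.
P_B = 306 − 2·41.6 − 41.6 = 181.2.
Profit = (181.2 − 98)·41.6 = 3461.12.

3461.12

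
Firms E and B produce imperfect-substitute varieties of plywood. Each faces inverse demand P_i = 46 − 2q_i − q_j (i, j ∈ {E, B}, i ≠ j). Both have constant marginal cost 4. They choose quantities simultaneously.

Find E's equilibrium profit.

Firm E's profit: π = q_E(46 − 2q_E − q_B) − 4q_E.
∂π/∂q_E = 42 − 4q_E − q_B = 0 ⇒ q_E = 10.5 − 0.25q_B.
Setting q_E = q_B in the reaction function: q_E = 10.5 − 0.25q_E, so q_E = 10.5 / 1.25 = 8.4.
P_E = 46 − 2·8.4 − 8.4 = 20.8.
Profit = (20.8 − 4)·8.4 = 141.12.

141.12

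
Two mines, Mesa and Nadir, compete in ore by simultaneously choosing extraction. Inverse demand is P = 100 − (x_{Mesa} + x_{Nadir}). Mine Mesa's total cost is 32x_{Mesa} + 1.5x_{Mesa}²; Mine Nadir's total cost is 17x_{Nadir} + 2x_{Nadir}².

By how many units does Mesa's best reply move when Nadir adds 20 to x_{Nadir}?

Mine Mesa's profit: π = x_{Mesa}(100 − (x_{Mesa} + x_{Nadir})) − 32x_{Mesa} − 1.5x_{Mesa}².
∂π/∂x_{Mesa} = 68 − 5x_{Mesa} − x_{Nadir} = 0, so x_{Mesa} = 13.6 − 0.2x_{Nadir}.
The reaction-function slope is −0.2, so a 20-unit rise in x_{Nadir} moves x_{Mesa} by −0.2 × 20 = −4. Mesa's best response falls — the actions are strategic substitutes.

-4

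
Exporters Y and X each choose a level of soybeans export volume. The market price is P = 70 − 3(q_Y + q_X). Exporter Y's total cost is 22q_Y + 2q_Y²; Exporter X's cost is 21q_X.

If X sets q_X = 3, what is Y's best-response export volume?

3.9

Exporter Y's profit: π = q_Y(70 − 3(q_Y + q_X)) − 22q_Y − 2q_Y².
∂π/∂q_Y = 48 − 10q_Y − 3q_X = 0, so q_Y = 4.8 − 0.3q_X.
At q_X = 3: q_Y = 4.8 − 0.3·3 = 3.9.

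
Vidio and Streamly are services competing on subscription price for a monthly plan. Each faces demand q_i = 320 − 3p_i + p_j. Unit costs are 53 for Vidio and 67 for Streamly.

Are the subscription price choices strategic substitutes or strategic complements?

strategic complements

Vidio's profit: π = (p_{Vidio} − 53)(320 − 3p_{Vidio} + p_{Streamly}).
∂π/∂p_{Vidio} = 479 − 6p_{Vidio} + p_{Streamly} = 0 ⇒ p_{Vidio} = 479/6 + (1/6)p_{Streamly}.
The best-response slope dp_{Vidio}/dp_{Streamly} = 1/6 > 0: the reaction function is upward-sloping, so the choices are strategic complements.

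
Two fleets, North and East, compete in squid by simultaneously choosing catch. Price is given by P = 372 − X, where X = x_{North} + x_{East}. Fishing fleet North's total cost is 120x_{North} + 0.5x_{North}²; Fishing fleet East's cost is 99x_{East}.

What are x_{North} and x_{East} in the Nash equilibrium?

Fishing fleet North's profit: π = x_{North}(372 − (x_{North} + x_{East})) − 120x_{North} − 0.5x_{North}².
∂π/∂x_{North} = 252 − 3x_{North} − x_{East} = 0, so x_{North} = 84 − (1/3)x_{East}.
For East: ∂π/∂x_{East} = 273 − 2x_{East} − x_{North} = 0 ⇒ x_{East} = 136.5 − 0.5x_{North}.
Plugging x_{East} into North's best response: x_{North} = 84 − (1/3)(136.5 − 0.5x_{North}) ⇒ (5/6)x_{North} = 38.5, so x_{North} = 46.2.
Then x_{East} = 136.5 − 0.5·46.2 = 113.4.

46.2, 113.4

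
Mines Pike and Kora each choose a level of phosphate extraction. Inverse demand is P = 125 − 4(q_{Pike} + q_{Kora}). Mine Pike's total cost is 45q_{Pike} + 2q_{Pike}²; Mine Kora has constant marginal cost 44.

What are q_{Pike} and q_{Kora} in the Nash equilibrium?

3.95, 8.15

Mine Pike's profit: π = q_{Pike}(125 − 4(q_{Pike} + q_{Kora})) − 45q_{Pike} − 2q_{Pike}².
∂π/∂q_{Pike} = 80 − 12q_{Pike} − 4q_{Kora} = 0, so q_{Pike} = 20/3 − (1/3)q_{Kora}.
For Kora: ∂π/∂q_{Kora} = 81 − 8q_{Kora} − 4q_{Pike} = 0 ⇒ q_{Kora} = 10.125 − 0.5q_{Pike}.
Plugging q_{Kora} into Pike's best response: q_{Pike} = 20/3 − (1/3)(10.125 − 0.5q_{Pike}) ⇒ (5/6)q_{Pike} = 79/24, so q_{Pike} = 3.95.
Then q_{Kora} = 10.125 − 0.5·3.95 = 8.15.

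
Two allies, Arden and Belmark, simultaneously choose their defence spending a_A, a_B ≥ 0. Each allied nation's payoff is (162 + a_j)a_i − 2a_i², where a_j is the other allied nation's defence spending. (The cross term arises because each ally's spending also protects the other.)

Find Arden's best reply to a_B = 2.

41

Arden's payoff is (162 + a_B)a_A − 2a_A².
∂π/∂a_A = 162 + a_B − 4a_A = 0, so a_A = 40.5 + 0.25a_B.
At a_B = 2: a_A = 40.5 + 0.25·2 = 41.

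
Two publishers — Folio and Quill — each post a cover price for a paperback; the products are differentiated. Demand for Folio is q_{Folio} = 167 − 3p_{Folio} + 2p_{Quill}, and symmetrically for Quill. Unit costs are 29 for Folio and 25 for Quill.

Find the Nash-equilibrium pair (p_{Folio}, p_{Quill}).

Folio's profit: π = (p_{Folio} − 29)(167 − 3p_{Folio} + 2p_{Quill}).
∂π/∂p_{Folio} = 254 − 6p_{Folio} + 2p_{Quill} = 0 ⇒ p_{Folio} = 127/3 + (1/3)p_{Quill}.
Similarly p_{Quill} = 121/3 + (1/3)p_{Folio}.
Substituting the second reaction function into the first: p_{Folio} = 127/3 + (1/3)(121/3 + (1/3)p_{Folio}), which gives (8/9)p_{Folio} = 502/9 ⇒ p_{Folio} = 62.75.
Then p_{Quill} = 121/3 + (1/3)·62.75 = 61.25.

62.75, 61.25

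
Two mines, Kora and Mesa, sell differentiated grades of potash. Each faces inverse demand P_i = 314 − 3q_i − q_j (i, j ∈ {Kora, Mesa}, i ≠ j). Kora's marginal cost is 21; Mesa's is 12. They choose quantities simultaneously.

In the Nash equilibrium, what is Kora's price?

Mine Kora's profit: π = q_{Kora}(314 − 3q_{Kora} − q_{Mesa}) − 21q_{Kora}.
∂π/∂q_{Kora} = 293 − 6q_{Kora} − q_{Mesa} = 0 ⇒ q_{Kora} = 293/6 − (1/6)q_{Mesa}.
Similarly q_{Mesa} = 151/3 − (1/6)q_{Kora}.
Plugging q_{Mesa} into Kora's best response: q_{Kora} = 293/6 − (1/6)(151/3 − (1/6)q_{Kora}) ⇒ (35/36)q_{Kora} = 364/9, so q_{Kora} = 41.6.
Then q_{Mesa} = 151/3 − (1/6)·41.6 = 43.4.
P_{Kora} = 314 − 3·41.6 − 43.4 = 145.8.

145.8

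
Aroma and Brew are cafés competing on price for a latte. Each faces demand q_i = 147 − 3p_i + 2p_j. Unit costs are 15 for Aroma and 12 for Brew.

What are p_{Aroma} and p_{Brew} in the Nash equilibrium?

Aroma's profit: π = (p_{Aroma} − 15)(147 − 3p_{Aroma} + 2p_{Brew}).
∂π/∂p_{Aroma} = 192 − 6p_{Aroma} + 2p_{Brew} = 0 ⇒ p_{Aroma} = 32 + (1/3)p_{Brew}.
Similarly p_{Brew} = 30.5 + (1/3)p_{Aroma}.
Substituting the second reaction function into the first: p_{Aroma} = 32 + (1/3)(30.5 + (1/3)p_{Aroma}), which gives (8/9)p_{Aroma} = 253/6 ⇒ p_{Aroma} = 47.4375.
Then p_{Brew} = 30.5 + (1/3)·47.4375 = 46.3125.

47.4375, 46.3125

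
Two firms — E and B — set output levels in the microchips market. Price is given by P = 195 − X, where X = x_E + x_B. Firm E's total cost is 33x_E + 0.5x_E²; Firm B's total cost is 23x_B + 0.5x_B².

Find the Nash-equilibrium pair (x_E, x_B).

39.25, 44.25

Firm E's profit: π = x_E(195 − (x_E + x_B)) − 33x_E − 0.5x_E².
∂π/∂x_E = 162 − 3x_E − x_B = 0, so x_E = 54 − (1/3)x_B.
By the same steps for B: x_B = 172/3 − (1/3)x_E.
Plugging x_B into E's best response: x_E = 54 − (1/3)(172/3 − (1/3)x_E) ⇒ (8/9)x_E = 314/9, so x_E = 39.25.
Then x_B = 172/3 − (1/3)·39.25 = 44.25.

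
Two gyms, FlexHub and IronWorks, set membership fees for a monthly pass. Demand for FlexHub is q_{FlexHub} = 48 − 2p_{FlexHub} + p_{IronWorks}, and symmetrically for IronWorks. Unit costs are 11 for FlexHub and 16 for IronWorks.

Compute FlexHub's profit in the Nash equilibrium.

338

FlexHub's profit: π = (p_{FlexHub} − 11)(48 − 2p_{FlexHub} + p_{IronWorks}).
∂π/∂p_{FlexHub} = 70 − 4p_{FlexHub} + p_{IronWorks} = 0 ⇒ p_{FlexHub} = 17.5 + 0.25p_{IronWorks}.
Similarly p_{IronWorks} = 20 + 0.25p_{FlexHub}.
Solving the two reaction functions simultaneously: (1 − (0.25)(0.25))p_{FlexHub} = 17.5 + 0.25·20, so 0.9375p_{FlexHub} = 22.5 and p_{FlexHub} = 24.
Then p_{IronWorks} = 20 + 0.25·24 = 26.
q_{FlexHub} = 48 − 2·24 + 26 = 26.
Profit = (24 − 11)·26 = 338.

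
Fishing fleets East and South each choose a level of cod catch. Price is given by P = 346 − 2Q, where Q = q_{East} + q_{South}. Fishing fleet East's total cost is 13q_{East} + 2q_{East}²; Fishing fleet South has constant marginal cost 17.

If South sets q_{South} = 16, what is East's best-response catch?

37.625

Fishing fleet East's profit: π = q_{East}(346 − 2(q_{East} + q_{South})) − 13q_{East} − 2q_{East}².
∂π/∂q_{East} = 333 − 8q_{East} − 2q_{South} = 0, so q_{East} = 41.625 − 0.25q_{South}.
At q_{South} = 16: q_{East} = 41.625 − 0.25·16 = 37.625.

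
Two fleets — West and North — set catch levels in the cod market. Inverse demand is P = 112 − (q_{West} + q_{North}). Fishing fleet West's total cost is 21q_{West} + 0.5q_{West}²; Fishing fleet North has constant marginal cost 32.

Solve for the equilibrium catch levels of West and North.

Fishing fleet West's profit: π = q_{West}(112 − (q_{West} + q_{North})) − 21q_{West} − 0.5q_{West}².
∂π/∂q_{West} = 91 − 3q_{West} − q_{North} = 0, so q_{West} = 91/3 − (1/3)q_{North}.
For North: ∂π/∂q_{North} = 80 − 2q_{North} − q_{West} = 0 ⇒ q_{North} = 40 − 0.5q_{West}.
Solving the two reaction functions simultaneously: (1 − (−1/3)(−0.5))q_{West} = 91/3 − (1/3)·40, so (5/6)q_{West} = 17 and q_{West} = 20.4.
Then q_{North} = 40 − 0.5·20.4 = 29.8.

20.4, 29.8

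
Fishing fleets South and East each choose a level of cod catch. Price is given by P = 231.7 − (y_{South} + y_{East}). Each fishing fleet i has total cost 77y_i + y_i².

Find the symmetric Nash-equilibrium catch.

30.94

Fishing fleet South's profit: π = y_{South}(231.7 − (y_{South} + y_{East})) − 77y_{South} − y_{South}².
∂π/∂y_{South} = 154.7 − 4y_{South} − y_{East} = 0, so y_{South} = 38.675 − 0.25y_{East}.
By symmetry y_{East} = y_{South}; substituting into the reaction function, 1.25y_{South} = 38.675 and y_{South} = 30.94.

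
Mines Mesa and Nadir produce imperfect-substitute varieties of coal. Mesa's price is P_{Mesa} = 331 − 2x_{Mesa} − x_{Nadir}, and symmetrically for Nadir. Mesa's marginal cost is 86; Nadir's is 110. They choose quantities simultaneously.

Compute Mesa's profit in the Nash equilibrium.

5120.72

Mine Mesa's profit: π = x_{Mesa}(331 − 2x_{Mesa} − x_{Nadir}) − 86x_{Mesa}.
∂π/∂x_{Mesa} = 245 − 4x_{Mesa} − x_{Nadir} = 0 ⇒ x_{Mesa} = 61.25 − 0.25x_{Nadir}.
Similarly x_{Nadir} = 55.25 − 0.25x_{Mesa}.
Plugging x_{Nadir} into Mesa's best response: x_{Mesa} = 61.25 − 0.25(55.25 − 0.25x_{Mesa}) ⇒ 0.9375x_{Mesa} = 47.4375, so x_{Mesa} = 50.6.
Then x_{Nadir} = 55.25 − 0.25·50.6 = 42.6.
P_{Mesa} = 331 − 2·50.6 − 42.6 = 187.2.
Profit = (187.2 − 86)·50.6 = 5120.72.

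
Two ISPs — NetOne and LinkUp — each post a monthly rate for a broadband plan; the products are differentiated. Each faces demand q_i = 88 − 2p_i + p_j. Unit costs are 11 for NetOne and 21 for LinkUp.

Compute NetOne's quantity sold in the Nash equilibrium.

NetOne's profit: π = (p_{NetOne} − 11)(88 − 2p_{NetOne} + p_{LinkUp}).
∂π/∂p_{NetOne} = 110 − 4p_{NetOne} + p_{LinkUp} = 0 ⇒ p_{NetOne} = 27.5 + 0.25p_{LinkUp}.
Similarly p_{LinkUp} = 32.5 + 0.25p_{NetOne}.
Plugging p_{LinkUp} into NetOne's best response: p_{NetOne} = 27.5 + 0.25(32.5 + 0.25p_{NetOne}) ⇒ 0.9375p_{NetOne} = 35.625, so p_{NetOne} = 38.
Then p_{LinkUp} = 32.5 + 0.25·38 = 42.
q_{NetOne} = 88 − 2·38 + 42 = 54.

54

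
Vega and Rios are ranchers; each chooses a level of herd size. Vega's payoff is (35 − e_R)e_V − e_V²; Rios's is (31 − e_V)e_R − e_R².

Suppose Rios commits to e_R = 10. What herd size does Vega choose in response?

12.5

Expanding Vega's payoff: 35e_V − e_Re_V − e_V².
∂π/∂e_V = 35 − e_R − 2e_V = 0, so e_V = 17.5 − 0.5e_R.
At e_R = 10: e_V = 17.5 − 0.5·10 = 12.5.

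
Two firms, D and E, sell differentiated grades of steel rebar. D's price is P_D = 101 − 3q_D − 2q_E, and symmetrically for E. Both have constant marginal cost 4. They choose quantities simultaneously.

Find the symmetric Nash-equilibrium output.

12.125

Firm D's profit: π = q_D(101 − 3q_D − 2q_E) − 4q_D.
∂π/∂q_D = 97 − 6q_D − 2q_E = 0 ⇒ q_D = 97/6 − (1/3)q_E.
The game is symmetric, so in equilibrium q_E = q_D: the reaction function gives (4/3)q_D = 97/6, hence q_D = 12.125.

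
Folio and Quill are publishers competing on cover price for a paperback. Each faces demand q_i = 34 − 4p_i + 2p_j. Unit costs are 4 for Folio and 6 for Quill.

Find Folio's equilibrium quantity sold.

18.4

Folio's profit: π = (p_{Folio} − 4)(34 − 4p_{Folio} + 2p_{Quill}).
∂π/∂p_{Folio} = 50 − 8p_{Folio} + 2p_{Quill} = 0 ⇒ p_{Folio} = 6.25 + 0.25p_{Quill}.
Similarly p_{Quill} = 7.25 + 0.25p_{Folio}.
Plugging p_{Quill} into Folio's best response: p_{Folio} = 6.25 + 0.25(7.25 + 0.25p_{Folio}) ⇒ 0.9375p_{Folio} = 8.0625, so p_{Folio} = 8.6.
Then p_{Quill} = 7.25 + 0.25·8.6 = 9.4.
q_{Folio} = 34 − 4·8.6 + 2·9.4 = 18.4.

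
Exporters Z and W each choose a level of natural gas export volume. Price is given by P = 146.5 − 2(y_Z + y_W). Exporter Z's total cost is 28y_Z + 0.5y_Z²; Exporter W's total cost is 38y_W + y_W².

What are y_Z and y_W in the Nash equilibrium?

Exporter Z's profit: π = y_Z(146.5 − 2(y_Z + y_W)) − 28y_Z − 0.5y_Z².
∂π/∂y_Z = 118.5 − 5y_Z − 2y_W = 0, so y_Z = 23.7 − 0.4y_W.
For W: ∂π/∂y_W = 108.5 − 6y_W − 2y_Z = 0 ⇒ y_W = 217/12 − (1/3)y_Z.
Plugging y_W into Z's best response: y_Z = 23.7 − 0.4(217/12 − (1/3)y_Z) ⇒ (13/15)y_Z = 247/15, so y_Z = 19.
Then y_W = 217/12 − (1/3)·19 = 11.75.

19, 11.75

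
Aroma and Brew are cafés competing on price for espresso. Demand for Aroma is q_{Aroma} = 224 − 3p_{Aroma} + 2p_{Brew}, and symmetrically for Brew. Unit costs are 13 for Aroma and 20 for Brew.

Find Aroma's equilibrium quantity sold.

Aroma's profit: π = (p_{Aroma} − 13)(224 − 3p_{Aroma} + 2p_{Brew}).
∂π/∂p_{Aroma} = 263 − 6p_{Aroma} + 2p_{Brew} = 0 ⇒ p_{Aroma} = 263/6 + (1/3)p_{Brew}.
Similarly p_{Brew} = 142/3 + (1/3)p_{Aroma}.
Substituting the second reaction function into the first: p_{Aroma} = 263/6 + (1/3)(142/3 + (1/3)p_{Aroma}), which gives (8/9)p_{Aroma} = 1073/18 ⇒ p_{Aroma} = 67.0625.
Then p_{Brew} = 142/3 + (1/3)·67.0625 = 69.6875.
q_{Aroma} = 224 − 3·67.0625 + 2·69.6875 = 162.1875.

162.1875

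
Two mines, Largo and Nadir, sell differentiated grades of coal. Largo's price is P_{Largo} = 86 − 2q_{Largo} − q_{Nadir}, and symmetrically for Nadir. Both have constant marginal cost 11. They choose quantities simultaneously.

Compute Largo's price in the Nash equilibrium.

41

Mine Largo's profit: π = q_{Largo}(86 − 2q_{Largo} − q_{Nadir}) − 11q_{Largo}.
∂π/∂q_{Largo} = 75 − 4q_{Largo} − q_{Nadir} = 0 ⇒ q_{Largo} = 18.75 − 0.25q_{Nadir}.
By symmetry q_{Nadir} = q_{Largo}; substituting into the reaction function, 1.25q_{Largo} = 18.75 and q_{Largo} = 15.
P_{Largo} = 86 − 2·15 − 15 = 41.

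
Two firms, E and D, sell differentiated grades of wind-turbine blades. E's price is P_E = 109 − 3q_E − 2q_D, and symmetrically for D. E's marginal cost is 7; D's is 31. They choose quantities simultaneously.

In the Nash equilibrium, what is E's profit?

Firm E's profit: π = q_E(109 − 3q_E − 2q_D) − 7q_E.
∂π/∂q_E = 102 − 6q_E − 2q_D = 0 ⇒ q_E = 17 − (1/3)q_D.
Similarly q_D = 13 − (1/3)q_E.
Substituting the second reaction function into the first: q_E = 17 − (1/3)(13 − (1/3)q_E), which gives (8/9)q_E = 38/3 ⇒ q_E = 14.25.
Then q_D = 13 − (1/3)·14.25 = 8.25.
P_E = 109 − 3·14.25 − 2·8.25 = 49.75.
Profit = (49.75 − 7)·14.25 = 609.1875.

609.1875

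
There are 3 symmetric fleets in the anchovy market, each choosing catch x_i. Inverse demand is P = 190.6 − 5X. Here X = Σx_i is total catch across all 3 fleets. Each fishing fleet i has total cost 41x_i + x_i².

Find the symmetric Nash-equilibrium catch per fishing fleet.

6.8

A representative fishing fleet's profit is π_i = x_i(190.6 − 5X) − 41x_i − x_i², with X = x_i + Σ_{j≠i} x_j.
First-order condition: 149.6 − 12x_i − 5Σ_{j≠i} x_j = 0.
Imposing symmetry (x_j = x for all j) turns Σ_{j≠i} x_j into 2x, so 149.6 = 22x and x = 6.8.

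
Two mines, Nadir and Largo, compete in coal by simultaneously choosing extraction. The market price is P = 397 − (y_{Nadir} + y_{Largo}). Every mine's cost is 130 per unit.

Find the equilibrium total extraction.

Mine Nadir's profit: π = y_{Nadir}(397 − (y_{Nadir} + y_{Largo})) − 130y_{Nadir}.
∂π/∂y_{Nadir} = 267 − 2y_{Nadir} − y_{Largo} = 0, so y_{Nadir} = 133.5 − 0.5y_{Largo}.
Setting y_{Nadir} = y_{Largo} in the reaction function: y_{Nadir} = 133.5 − 0.5y_{Nadir}, so y_{Nadir} = 133.5 / 1.5 = 89.
Total extraction: 89 + 89 = 178.

178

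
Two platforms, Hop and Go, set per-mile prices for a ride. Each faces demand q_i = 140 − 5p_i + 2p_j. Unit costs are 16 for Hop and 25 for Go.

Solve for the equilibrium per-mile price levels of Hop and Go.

Hop's profit: π = (p_{Hop} − 16)(140 − 5p_{Hop} + 2p_{Go}).
∂π/∂p_{Hop} = 220 − 10p_{Hop} + 2p_{Go} = 0 ⇒ p_{Hop} = 22 + 0.2p_{Go}.
Similarly p_{Go} = 26.5 + 0.2p_{Hop}.
Solving the two reaction functions simultaneously: (1 − (0.2)(0.2))p_{Hop} = 22 + 0.2·26.5, so 0.96p_{Hop} = 27.3 and p_{Hop} = 28.4375.
Then p_{Go} = 26.5 + 0.2·28.4375 = 32.1875.

28.4375, 32.1875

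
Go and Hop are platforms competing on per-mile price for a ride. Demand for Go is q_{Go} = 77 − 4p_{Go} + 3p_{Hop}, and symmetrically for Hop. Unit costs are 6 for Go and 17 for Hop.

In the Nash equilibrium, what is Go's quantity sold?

66.4

Go's profit: π = (p_{Go} − 6)(77 − 4p_{Go} + 3p_{Hop}).
∂π/∂p_{Go} = 101 − 8p_{Go} + 3p_{Hop} = 0 ⇒ p_{Go} = 12.625 + 0.375p_{Hop}.
Similarly p_{Hop} = 18.125 + 0.375p_{Go}.
Plugging p_{Hop} into Go's best response: p_{Go} = 12.625 + 0.375(18.125 + 0.375p_{Go}) ⇒ (55/64)p_{Go} = 1243/64, so p_{Go} = 22.6.
Then p_{Hop} = 18.125 + 0.375·22.6 = 26.6.
q_{Go} = 77 − 4·22.6 + 3·26.6 = 66.4.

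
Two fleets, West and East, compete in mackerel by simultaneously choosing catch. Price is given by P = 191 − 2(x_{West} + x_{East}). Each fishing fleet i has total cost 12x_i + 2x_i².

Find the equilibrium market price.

Fishing fleet West's profit: π = x_{West}(191 − 2(x_{West} + x_{East})) − 12x_{West} − 2x_{West}².
∂π/∂x_{West} = 179 − 8x_{West} − 2x_{East} = 0, so x_{West} = 22.375 − 0.25x_{East}.
Setting x_{West} = x_{East} in the reaction function: x_{West} = 22.375 − 0.25x_{West}, so x_{West} = 22.375 / 1.25 = 17.9.
Equilibrium price: P = 191 − 2·35.8 = 119.4.

119.4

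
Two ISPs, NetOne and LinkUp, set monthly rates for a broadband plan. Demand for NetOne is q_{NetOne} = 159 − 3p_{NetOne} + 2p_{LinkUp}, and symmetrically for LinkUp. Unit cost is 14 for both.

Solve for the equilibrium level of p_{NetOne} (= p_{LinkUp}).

NetOne's profit: π = (p_{NetOne} − 14)(159 − 3p_{NetOne} + 2p_{LinkUp}).
∂π/∂p_{NetOne} = 201 − 6p_{NetOne} + 2p_{LinkUp} = 0 ⇒ p_{NetOne} = 33.5 + (1/3)p_{LinkUp}.
By symmetry p_{LinkUp} = p_{NetOne}; substituting into the reaction function, (2/3)p_{NetOne} = 33.5 and p_{NetOne} = 50.25.

50.25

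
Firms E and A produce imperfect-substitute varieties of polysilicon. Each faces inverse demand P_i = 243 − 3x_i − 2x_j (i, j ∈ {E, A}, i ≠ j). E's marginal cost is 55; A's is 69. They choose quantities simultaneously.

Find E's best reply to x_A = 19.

Firm E's profit: π = x_E(243 − 3x_E − 2x_A) − 55x_E.
∂π/∂x_E = 188 − 6x_E − 2x_A = 0 ⇒ x_E = 94/3 − (1/3)x_A.
At x_A = 19: x_E = 94/3 − (1/3)·19 = 25.

25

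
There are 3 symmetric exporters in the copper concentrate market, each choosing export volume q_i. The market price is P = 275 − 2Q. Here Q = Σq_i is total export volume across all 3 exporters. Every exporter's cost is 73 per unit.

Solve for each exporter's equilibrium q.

25.25

A representative exporter's profit is π_i = q_i(275 − 2Q) − 73q_i, with Q = q_i + Σ_{j≠i} q_j.
First-order condition: 202 − 4q_i − 2Σ_{j≠i} q_j = 0.
In a symmetric equilibrium every exporter chooses the same q, so Σ_{j≠i} q_j = 2q. The condition becomes 202 − 8q = 0, giving q = 202/8 = 25.25.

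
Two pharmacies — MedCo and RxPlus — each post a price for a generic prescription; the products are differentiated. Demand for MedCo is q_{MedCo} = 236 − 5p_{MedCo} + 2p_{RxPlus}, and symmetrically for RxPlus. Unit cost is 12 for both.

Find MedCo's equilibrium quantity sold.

125

MedCo's profit: π = (p_{MedCo} − 12)(236 − 5p_{MedCo} + 2p_{RxPlus}).
∂π/∂p_{MedCo} = 296 − 10p_{MedCo} + 2p_{RxPlus} = 0 ⇒ p_{MedCo} = 29.6 + 0.2p_{RxPlus}.
The game is symmetric, so in equilibrium p_{RxPlus} = p_{MedCo}: the reaction function gives 0.8p_{MedCo} = 29.6, hence p_{MedCo} = 37.
q_{MedCo} = 236 − 5·37 + 2·37 = 125.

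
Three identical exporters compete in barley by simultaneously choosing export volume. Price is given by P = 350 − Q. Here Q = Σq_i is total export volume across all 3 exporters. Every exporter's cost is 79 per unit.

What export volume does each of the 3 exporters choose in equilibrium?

A representative exporter's profit is π_i = q_i(350 − Q) − 79q_i, with Q = q_i + Σ_{j≠i} q_j.
First-order condition: 271 − 2q_i − Σ_{j≠i} q_j = 0.
Imposing symmetry (q_j = q for all j) turns Σ_{j≠i} q_j into 2q, so 271 = 4q and q = 67.75.

67.75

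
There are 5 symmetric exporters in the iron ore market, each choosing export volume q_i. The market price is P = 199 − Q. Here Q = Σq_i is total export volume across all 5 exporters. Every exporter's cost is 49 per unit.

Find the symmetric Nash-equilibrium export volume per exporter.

A representative exporter's profit is π_i = q_i(199 − Q) − 49q_i, with Q = q_i + Σ_{j≠i} q_j.
First-order condition: 150 − 2q_i − Σ_{j≠i} q_j = 0.
In a symmetric equilibrium every exporter chooses the same q, so Σ_{j≠i} q_j = 4q. The condition becomes 150 − 6q = 0, giving q = 150/6 = 25.

25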